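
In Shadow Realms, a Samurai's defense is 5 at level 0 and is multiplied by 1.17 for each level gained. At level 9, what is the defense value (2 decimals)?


value = base * growth^level
= 5 * 1.17^9
= 5 * 4.1084
= 20.54

20.54 defense


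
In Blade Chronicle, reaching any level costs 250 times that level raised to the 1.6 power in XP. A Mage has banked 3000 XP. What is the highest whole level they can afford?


XP = 250 * level^1.6, so level = (XP / 250)^(1/1.6)
= (3000 / 250)^(1/1.6)
= 12.0^0.625
= 4.7259
Floor: level = 4

level 4


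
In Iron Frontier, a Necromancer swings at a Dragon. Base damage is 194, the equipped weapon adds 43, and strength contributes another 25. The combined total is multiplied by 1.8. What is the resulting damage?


Sum base + weapon + str = 194 + 43 + 25 = 262
Multiply by 1.8:
262 * 1.8 = 471.6

471.6 damage


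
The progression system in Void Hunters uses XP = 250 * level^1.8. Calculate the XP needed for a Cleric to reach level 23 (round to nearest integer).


XP = 250 * level^1.8
Substitute level = 23:
XP = 250 * 23^1.8
= 250 * 282.5596
= 70640

70640 XP


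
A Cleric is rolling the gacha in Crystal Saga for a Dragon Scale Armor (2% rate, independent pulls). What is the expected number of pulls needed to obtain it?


Expected pulls for a geometric distribution = 1/p = 100 / rate%
= 100 / 2
= 50.0

50.0 pulls


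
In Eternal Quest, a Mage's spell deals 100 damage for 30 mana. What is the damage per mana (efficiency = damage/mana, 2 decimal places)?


Efficiency = damage / mana
= 100 / 30
= 3.33

3.33 dmg/mana


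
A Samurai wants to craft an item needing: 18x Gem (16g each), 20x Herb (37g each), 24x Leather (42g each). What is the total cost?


Cost breakdown:
  Gem: 18 * 16 = 288
  Herb: 20 * 37 = 740
  Leather: 24 * 42 = 1008
Total = 288 + 740 + 1008 = 2036

2036 gold


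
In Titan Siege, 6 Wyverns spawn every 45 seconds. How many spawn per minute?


Spawns per minute = count * (60 / interval)
= 6 * (60 / 45)
= 6 * 1.3333
= 8.0

8.0 per minute


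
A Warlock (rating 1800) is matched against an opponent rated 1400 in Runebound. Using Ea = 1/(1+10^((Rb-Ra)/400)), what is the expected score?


Elo expected score: Ea = 1/(1 + 10^((Rb-Ra)/400))
Rb - Ra = 1400 - 1800 = -400
(Rb-Ra)/400 = -400/400 = -1.0
10^-1.0 = 0.1
Ea = 1/(1 + 0.1) = 1/1.1 = 0.9091

0.9091


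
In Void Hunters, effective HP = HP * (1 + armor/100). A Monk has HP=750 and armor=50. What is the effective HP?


EHP = 750 * (1 + 50/100)
= 750 * (1 + 0.5)
= 750 * 1.5
= 1125.0

1125.0 EHP


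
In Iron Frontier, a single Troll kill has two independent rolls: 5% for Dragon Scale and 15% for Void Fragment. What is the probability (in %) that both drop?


For independent events, P(both) = P(A) * P(B)
= 5% * 15%
= 75 / 100 %
= 0.75%

0.75%


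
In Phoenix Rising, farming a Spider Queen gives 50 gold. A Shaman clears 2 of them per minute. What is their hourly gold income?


Gold per minute = 50 * 2 = 100
Gold per hour = 100 * 60 = 6000

6000 gold/hour


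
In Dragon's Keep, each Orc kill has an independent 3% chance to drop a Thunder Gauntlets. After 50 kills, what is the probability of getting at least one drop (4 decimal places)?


P(at least one) = 1 - P(none) = 1 - (1-p)^n
p = 3/100 = 0.03
1 - p = 0.97
(1 - p)^50 = 0.97^50 = 0.218065
P(at least one) = 1 - 0.218065 = 0.7819

0.7819


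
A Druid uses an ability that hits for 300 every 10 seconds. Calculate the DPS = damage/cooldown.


DPS = damage / cooldown
= 300 / 10
= 30.00

30.00 DPS


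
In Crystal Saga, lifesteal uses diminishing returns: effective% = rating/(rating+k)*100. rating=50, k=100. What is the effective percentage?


effective% = rating / (rating + k) * 100
= 50 / (50 + 100) * 100
= 50 / 150 * 100
= 0.333333 * 100
= 33.33%

33.33%


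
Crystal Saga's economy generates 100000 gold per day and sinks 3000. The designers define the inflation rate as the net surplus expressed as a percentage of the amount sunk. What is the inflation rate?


Net gold = 100000 - 3000 = 97000
Inflation rate = net / sunk * 100 = 97000 / 3000 * 100
= 32.333333 * 100
= 3233.33%

3233.33%


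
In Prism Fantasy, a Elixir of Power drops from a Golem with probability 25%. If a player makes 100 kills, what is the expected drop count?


Expected drops = kills * (drop_rate / 100)
= 100 * (25 / 100)
= 100 * 0.25
= 25.0

25.0 drops


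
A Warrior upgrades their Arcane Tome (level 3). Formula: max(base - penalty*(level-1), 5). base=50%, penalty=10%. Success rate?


raw_rate = 50 - 10 * (3 - 1)
= 50 - 10 * 2
= 50 - 20
= 30
Apply floor: max(30, 5) = 30%

30%


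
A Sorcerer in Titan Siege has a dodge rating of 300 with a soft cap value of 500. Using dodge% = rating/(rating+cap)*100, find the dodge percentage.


dodge% = 300 / (300 + 500) * 100
= 300 / 800 * 100
= 0.375 * 100
= 37.50%

37.50%


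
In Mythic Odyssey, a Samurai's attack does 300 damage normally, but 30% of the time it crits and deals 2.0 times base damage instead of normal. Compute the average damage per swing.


E[dmg] = base * (1 + crit_chance * (crit_mult - 1))
cc as decimal = 30/100 = 0.3
cm - 1 = 2.0 - 1 = 1.0
Bonus factor = 0.3 * 1.0 = 0.3
Total multiplier = 1 + 0.3 = 1.3
Expected damage = 300 * 1.3 = 390.00

390.00 damage


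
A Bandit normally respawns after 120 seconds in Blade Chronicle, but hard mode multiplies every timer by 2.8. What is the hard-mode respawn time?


Respawn time = base * multiplier
= 120 * 2.8
= 336.0 seconds

336.0 seconds


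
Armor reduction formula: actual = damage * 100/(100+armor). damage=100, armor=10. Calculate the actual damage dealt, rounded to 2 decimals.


actual = 100 * 100 / (100 + 10)
= 100 * 100 / 110
= 10000 / 110
= 90.91

90.91 damage


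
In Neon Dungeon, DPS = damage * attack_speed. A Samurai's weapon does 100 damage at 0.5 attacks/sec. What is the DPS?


DPS = damage * attack_speed
= 100 * 0.5
= 50.0

50.0 DPS


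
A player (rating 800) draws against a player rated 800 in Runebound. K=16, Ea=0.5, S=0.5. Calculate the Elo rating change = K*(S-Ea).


Elo update: delta = K * (S - Ea), where S = 0.5 (draws)
S - Ea = 0.5 - 0.5 = 0.0
Rating change = 16 * 0.0
= 0.00

0.00 rating points


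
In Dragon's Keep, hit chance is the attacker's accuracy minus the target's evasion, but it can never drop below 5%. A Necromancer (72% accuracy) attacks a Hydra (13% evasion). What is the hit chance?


accuracy - evasion = 72 - 13 = 59
Apply floor: max(59, 5) = 59
Hit chance = 59%

59%


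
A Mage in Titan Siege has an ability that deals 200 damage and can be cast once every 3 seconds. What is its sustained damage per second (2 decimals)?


DPS = damage / cooldown
= 200 / 3
= 66.67

66.67 DPS


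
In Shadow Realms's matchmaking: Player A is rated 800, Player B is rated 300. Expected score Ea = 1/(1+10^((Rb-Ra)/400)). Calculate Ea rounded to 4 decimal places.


Elo expected score: Ea = 1/(1 + 10^((Rb-Ra)/400))
Rb - Ra = 300 - 800 = -500
(Rb-Ra)/400 = -500/400 = -1.25
10^-1.25 = 0.056234
Ea = 1/(1 + 0.056234) = 1/1.056234 = 0.9468

0.9468


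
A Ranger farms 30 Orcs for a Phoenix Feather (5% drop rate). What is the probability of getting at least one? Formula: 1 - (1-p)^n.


P(at least one) = 1 - P(none) = 1 - (1-p)^n
p = 5/100 = 0.05
1 - p = 0.95
(1 - p)^30 = 0.95^30 = 0.214639
P(at least one) = 1 - 0.214639 = 0.7854

0.7854


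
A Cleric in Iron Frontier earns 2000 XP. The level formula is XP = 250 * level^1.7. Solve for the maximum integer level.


XP = 250 * level^1.7, so level = (XP / 250)^(1/1.7)
= (2000 / 250)^(1/1.7)
= 8.0^0.5882
= 3.398
Floor: level = 3

level 3


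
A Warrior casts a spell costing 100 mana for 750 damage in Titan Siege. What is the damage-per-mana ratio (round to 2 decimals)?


Efficiency = damage / mana
= 750 / 100
= 7.50

7.50 dmg/mana


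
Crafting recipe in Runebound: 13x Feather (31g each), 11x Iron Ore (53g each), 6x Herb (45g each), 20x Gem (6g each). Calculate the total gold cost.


Cost breakdown:
  Feather: 13 * 31 = 403
  Iron Ore: 11 * 53 = 583
  Herb: 6 * 45 = 270
  Gem: 20 * 6 = 120
Total = 403 + 583 + 270 + 120 = 1376

1376 gold


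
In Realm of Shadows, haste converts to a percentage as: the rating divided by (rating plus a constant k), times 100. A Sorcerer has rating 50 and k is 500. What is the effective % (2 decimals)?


effective% = rating / (rating + k) * 100
= 50 / (50 + 500) * 100
= 50 / 550 * 100
= 0.090909 * 100
= 9.09%

9.09%


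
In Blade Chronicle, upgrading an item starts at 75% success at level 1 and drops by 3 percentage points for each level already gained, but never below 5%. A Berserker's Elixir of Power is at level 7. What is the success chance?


raw_rate = 75 - 3 * (7 - 1)
= 75 - 3 * 6
= 75 - 18
= 57
Apply floor: max(57, 5) = 57%

57%


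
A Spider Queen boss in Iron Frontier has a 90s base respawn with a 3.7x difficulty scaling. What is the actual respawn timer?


Respawn time = base * multiplier
= 90 * 3.7
= 333.0 seconds

333.0 seconds


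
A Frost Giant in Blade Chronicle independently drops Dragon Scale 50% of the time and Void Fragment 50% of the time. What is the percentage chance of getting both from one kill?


For independent events, P(both) = P(A) * P(B)
= 50% * 50%
= 2500 / 100 %
= 25.0%

25.0%


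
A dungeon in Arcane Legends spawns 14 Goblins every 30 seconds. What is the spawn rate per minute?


Spawns per minute = count * (60 / interval)
= 14 * (60 / 30)
= 14 * 2.0
= 28.0

28.0 per minute


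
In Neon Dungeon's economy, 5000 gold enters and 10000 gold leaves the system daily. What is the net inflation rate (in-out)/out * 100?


Net gold = 5000 - 10000 = -5000
Inflation rate = net / sunk * 100 = -5000 / 10000 * 100
= -0.5 * 100
= -50.00%

-50.00%


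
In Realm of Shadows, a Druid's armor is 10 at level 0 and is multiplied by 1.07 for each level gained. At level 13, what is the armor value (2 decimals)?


value = base * growth^level
= 10 * 1.07^13
= 10 * 2.409845
= 24.10

24.10 armor


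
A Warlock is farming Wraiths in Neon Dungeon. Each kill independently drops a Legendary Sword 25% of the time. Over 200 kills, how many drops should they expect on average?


Expected drops = kills * (drop_rate / 100)
= 200 * (25 / 100)
= 200 * 0.25
= 50.0

50.0 drops


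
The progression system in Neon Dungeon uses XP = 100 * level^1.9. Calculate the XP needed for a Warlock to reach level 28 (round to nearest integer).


XP = 100 * level^1.9
Substitute level = 28:
XP = 100 * 28^1.9
= 100 * 561.824
= 56182

56182 XP


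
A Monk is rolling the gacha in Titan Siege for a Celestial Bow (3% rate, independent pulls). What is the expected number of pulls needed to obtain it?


Expected pulls for a geometric distribution = 1/p = 100 / rate%
= 100 / 3
= 33.33

33.33 pulls


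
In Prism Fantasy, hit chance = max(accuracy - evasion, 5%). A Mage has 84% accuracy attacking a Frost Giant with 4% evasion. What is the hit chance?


accuracy - evasion = 84 - 4 = 80
Apply floor: max(80, 5) = 80
Hit chance = 80%

80%


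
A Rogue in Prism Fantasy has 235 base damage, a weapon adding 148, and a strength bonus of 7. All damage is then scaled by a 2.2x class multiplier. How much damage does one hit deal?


Sum base + weapon + str = 235 + 148 + 7 = 390
Multiply by 2.2:
390 * 2.2 = 858.0

858.0 damage


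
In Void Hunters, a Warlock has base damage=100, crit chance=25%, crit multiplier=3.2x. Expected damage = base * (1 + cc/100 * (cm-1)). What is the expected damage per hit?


E[dmg] = base * (1 + crit_chance * (crit_mult - 1))
cc as decimal = 25/100 = 0.25
cm - 1 = 3.2 - 1 = 2.2
Bonus factor = 0.25 * 2.2 = 0.55
Total multiplier = 1 + 0.55 = 1.55
Expected damage = 100 * 1.55 = 155.00

155.00 damage


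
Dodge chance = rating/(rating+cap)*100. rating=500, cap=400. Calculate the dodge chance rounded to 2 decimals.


dodge% = 500 / (500 + 400) * 100
= 500 / 900 * 100
= 0.555556 * 100
= 55.56%

55.56%


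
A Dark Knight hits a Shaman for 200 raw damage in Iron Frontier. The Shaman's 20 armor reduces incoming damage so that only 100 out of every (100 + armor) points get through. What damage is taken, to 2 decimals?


actual = 200 * 100 / (100 + 20)
= 200 * 100 / 120
= 20000 / 120
= 166.67

166.67 damage


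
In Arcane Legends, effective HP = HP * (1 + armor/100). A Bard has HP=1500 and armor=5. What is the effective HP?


EHP = 1500 * (1 + 5/100)
= 1500 * (1 + 0.05)
= 1500 * 1.05
= 1575.0

1575.0 EHP


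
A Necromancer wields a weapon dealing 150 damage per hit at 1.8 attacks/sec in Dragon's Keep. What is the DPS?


DPS = damage * attack_speed
= 150 * 1.8
= 270.0

270.0 DPS


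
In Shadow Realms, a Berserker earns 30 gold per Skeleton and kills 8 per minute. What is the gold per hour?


Gold per minute = 30 * 8 = 240
Gold per hour = 240 * 60 = 14400

14400 gold/hour


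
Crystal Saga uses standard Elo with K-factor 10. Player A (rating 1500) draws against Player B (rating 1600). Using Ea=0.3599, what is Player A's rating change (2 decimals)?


Elo update: delta = K * (S - Ea), where S = 0.5 (draws)
S - Ea = 0.5 - 0.3599 = 0.1401
Rating change = 10 * 0.1401
= 1.40

1.40 rating points


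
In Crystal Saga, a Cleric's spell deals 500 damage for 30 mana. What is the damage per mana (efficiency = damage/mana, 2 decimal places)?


Efficiency = damage / mana
= 500 / 30
= 16.67

16.67 dmg/mana


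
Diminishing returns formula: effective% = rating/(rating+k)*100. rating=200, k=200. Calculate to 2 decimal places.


effective% = rating / (rating + k) * 100
= 200 / (200 + 200) * 100
= 200 / 400 * 100
= 0.5 * 100
= 50.00%

50.00%


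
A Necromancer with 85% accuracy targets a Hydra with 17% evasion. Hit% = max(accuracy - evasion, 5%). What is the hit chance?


accuracy - evasion = 85 - 17 = 68
Apply floor: max(68, 5) = 68
Hit chance = 68%

68%


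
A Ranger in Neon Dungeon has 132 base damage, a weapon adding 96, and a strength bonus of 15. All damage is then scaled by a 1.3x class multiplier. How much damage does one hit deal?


Sum base + weapon + str = 132 + 96 + 15 = 243
Multiply by 1.3:
243 * 1.3 = 315.9

315.9 damage


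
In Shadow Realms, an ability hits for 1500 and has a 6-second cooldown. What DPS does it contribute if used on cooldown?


DPS = damage / cooldown
= 1500 / 6
= 250.00

250.00 DPS


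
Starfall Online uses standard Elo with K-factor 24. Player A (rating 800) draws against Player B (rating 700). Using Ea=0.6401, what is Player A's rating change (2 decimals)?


Elo update: delta = K * (S - Ea), where S = 0.5 (draws)
S - Ea = 0.5 - 0.6401 = -0.1401
Rating change = 24 * -0.1401
= -3.36

-3.36 rating points


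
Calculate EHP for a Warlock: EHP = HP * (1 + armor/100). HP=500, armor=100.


EHP = 500 * (1 + 100/100)
= 500 * (1 + 1.0)
= 500 * 2.0
= 1000.0

1000.0 EHP


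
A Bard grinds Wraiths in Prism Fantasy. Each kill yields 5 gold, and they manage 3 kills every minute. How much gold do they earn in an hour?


Gold per minute = 5 * 3 = 15
Gold per hour = 15 * 60 = 900

900 gold/hour


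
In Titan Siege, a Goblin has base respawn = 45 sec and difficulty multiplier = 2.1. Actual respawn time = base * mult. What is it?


Respawn time = base * multiplier
= 45 * 2.1
= 94.5 seconds

94.5 seconds


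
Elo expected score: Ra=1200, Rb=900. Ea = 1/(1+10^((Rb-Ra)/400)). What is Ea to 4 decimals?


Elo expected score: Ea = 1/(1 + 10^((Rb-Ra)/400))
Rb - Ra = 900 - 1200 = -300
(Rb-Ra)/400 = -300/400 = -0.75
10^-0.75 = 0.177828
Ea = 1/(1 + 0.177828) = 1/1.177828 = 0.8490

0.8490


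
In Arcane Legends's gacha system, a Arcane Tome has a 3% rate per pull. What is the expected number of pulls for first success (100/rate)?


Expected pulls for a geometric distribution = 1/p = 100 / rate%
= 100 / 3
= 33.33

33.33 pulls


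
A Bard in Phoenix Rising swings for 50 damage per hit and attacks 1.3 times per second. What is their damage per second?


DPS = damage * attack_speed
= 50 * 1.3
= 65.0

65.0 DPS


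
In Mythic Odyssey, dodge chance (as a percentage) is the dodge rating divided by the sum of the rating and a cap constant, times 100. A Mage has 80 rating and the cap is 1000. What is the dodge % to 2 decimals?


dodge% = 80 / (80 + 1000) * 100
= 80 / 1080 * 100
= 0.074074 * 100
= 7.41%

7.41%


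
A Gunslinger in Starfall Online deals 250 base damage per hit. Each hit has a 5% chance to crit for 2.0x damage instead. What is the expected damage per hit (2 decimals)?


E[dmg] = base * (1 + crit_chance * (crit_mult - 1))
cc as decimal = 5/100 = 0.05
cm - 1 = 2.0 - 1 = 1.0
Bonus factor = 0.05 * 1.0 = 0.05
Total multiplier = 1 + 0.05 = 1.05
Expected damage = 250 * 1.05 = 262.50

262.50 damage


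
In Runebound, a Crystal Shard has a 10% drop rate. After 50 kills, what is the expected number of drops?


Expected drops = kills * (drop_rate / 100)
= 50 * (10 / 100)
= 50 * 0.1
= 5.0

5.0 drops


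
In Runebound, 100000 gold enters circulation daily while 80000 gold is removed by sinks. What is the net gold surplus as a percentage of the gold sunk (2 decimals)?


Net gold = 100000 - 80000 = 20000
Inflation rate = net / sunk * 100 = 20000 / 80000 * 100
= 0.25 * 100
= 25.00%

25.00%


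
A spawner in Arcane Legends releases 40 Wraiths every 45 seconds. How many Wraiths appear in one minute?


Spawns per minute = count * (60 / interval)
= 40 * (60 / 45)
= 40 * 1.3333
= 53.33

53.33 per minute


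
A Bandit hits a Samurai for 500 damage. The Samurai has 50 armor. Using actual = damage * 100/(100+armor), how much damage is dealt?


actual = 500 * 100 / (100 + 50)
= 500 * 100 / 150
= 50000 / 150
= 333.33

333.33 damage


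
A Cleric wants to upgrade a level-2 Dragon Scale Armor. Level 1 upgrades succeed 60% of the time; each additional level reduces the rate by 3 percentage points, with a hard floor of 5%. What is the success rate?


raw_rate = 60 - 3 * (2 - 1)
= 60 - 3 * 1
= 60 - 3
= 57
Apply floor: max(57, 5) = 57%

57%


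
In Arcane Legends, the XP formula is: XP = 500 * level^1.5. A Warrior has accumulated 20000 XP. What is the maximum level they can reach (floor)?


XP = 500 * level^1.5, so level = (XP / 500)^(1/1.5)
= (20000 / 500)^(1/1.5)
= 40.0^0.6667
= 11.6961
Floor: level = 11

level 11


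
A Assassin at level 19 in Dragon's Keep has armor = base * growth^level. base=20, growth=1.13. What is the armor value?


value = base * growth^level
= 20 * 1.13^19
= 20 * 10.197423
= 203.95

203.95 armor


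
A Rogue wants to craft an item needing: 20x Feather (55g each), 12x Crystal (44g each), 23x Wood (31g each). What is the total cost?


Cost breakdown:
  Feather: 20 * 55 = 1100
  Crystal: 12 * 44 = 528
  Wood: 23 * 31 = 713
Total = 1100 + 528 + 713 = 2341

2341 gold


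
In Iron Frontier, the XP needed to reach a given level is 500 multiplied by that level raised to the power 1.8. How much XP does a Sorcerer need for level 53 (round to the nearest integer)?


XP = 500 * level^1.8
Substitute level = 53:
XP = 500 * 53^1.8
= 500 * 1269.6867
= 634843

634843 XP


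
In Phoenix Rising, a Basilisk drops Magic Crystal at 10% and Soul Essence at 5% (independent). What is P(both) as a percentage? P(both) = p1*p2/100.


For independent events, P(both) = P(A) * P(B)
= 10% * 5%
= 50 / 100 %
= 0.5%

0.5%


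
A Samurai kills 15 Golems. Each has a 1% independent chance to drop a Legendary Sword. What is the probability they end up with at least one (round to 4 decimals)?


P(at least one) = 1 - P(none) = 1 - (1-p)^n
p = 1/100 = 0.01
1 - p = 0.99
(1 - p)^15 = 0.99^15 = 0.860058
P(at least one) = 1 - 0.860058 = 0.1399

0.1399


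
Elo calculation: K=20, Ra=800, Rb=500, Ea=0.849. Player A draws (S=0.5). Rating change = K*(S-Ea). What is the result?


Elo update: delta = K * (S - Ea), where S = 0.5 (draws)
S - Ea = 0.5 - 0.849 = -0.349
Rating change = 20 * -0.349
= -6.98

-6.98 rating points


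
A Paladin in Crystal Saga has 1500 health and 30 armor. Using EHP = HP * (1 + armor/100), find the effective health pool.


EHP = 1500 * (1 + 30/100)
= 1500 * (1 + 0.3)
= 1500 * 1.3
= 1950.0

1950.0 EHP


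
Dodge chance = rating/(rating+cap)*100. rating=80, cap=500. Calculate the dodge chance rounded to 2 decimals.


dodge% = 80 / (80 + 500) * 100
= 80 / 580 * 100
= 0.137931 * 100
= 13.79%

13.79%


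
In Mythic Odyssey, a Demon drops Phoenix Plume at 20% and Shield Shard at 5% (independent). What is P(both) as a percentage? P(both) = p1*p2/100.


For independent events, P(both) = P(A) * P(B)
= 20% * 5%
= 100 / 100 %
= 1.0%

1.0%


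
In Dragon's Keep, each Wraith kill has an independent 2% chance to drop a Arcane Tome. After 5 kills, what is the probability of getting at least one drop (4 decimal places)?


P(at least one) = 1 - P(none) = 1 - (1-p)^n
p = 2/100 = 0.02
1 - p = 0.98
(1 - p)^5 = 0.98^5 = 0.903921
P(at least one) = 1 - 0.903921 = 0.0961

0.0961


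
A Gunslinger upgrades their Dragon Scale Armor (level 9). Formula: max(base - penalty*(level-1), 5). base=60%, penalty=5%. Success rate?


raw_rate = 60 - 5 * (9 - 1)
= 60 - 5 * 8
= 60 - 40
= 20
Apply floor: max(20, 5) = 20%

20%


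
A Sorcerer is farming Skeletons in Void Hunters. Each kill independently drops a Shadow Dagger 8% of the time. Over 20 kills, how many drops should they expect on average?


Expected drops = kills * (drop_rate / 100)
= 20 * (8 / 100)
= 20 * 0.08
= 1.6

1.6 drops


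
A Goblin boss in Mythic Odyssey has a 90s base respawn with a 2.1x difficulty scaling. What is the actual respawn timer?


Respawn time = base * multiplier
= 90 * 2.1
= 189.0 seconds

189.0 seconds


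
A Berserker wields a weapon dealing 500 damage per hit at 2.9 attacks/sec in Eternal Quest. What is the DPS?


DPS = damage * attack_speed
= 500 * 2.9
= 1450.0

1450.0 DPS


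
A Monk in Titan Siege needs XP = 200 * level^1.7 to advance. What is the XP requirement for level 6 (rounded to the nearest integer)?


XP = 200 * level^1.7
Substitute level = 6:
XP = 200 * 6^1.7
= 200 * 21.0309
= 4206

4206 XP


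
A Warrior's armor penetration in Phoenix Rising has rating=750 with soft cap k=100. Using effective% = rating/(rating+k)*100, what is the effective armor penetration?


effective% = rating / (rating + k) * 100
= 750 / (750 + 100) * 100
= 750 / 850 * 100
= 0.882353 * 100
= 88.24%

88.24%


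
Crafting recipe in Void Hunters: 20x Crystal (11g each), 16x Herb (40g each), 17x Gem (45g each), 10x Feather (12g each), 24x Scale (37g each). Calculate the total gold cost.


Cost breakdown:
  Crystal: 20 * 11 = 220
  Herb: 16 * 40 = 640
  Gem: 17 * 45 = 765
  Feather: 10 * 12 = 120
  Scale: 24 * 37 = 888
Total = 220 + 640 + 765 + 120 + 888 = 2633

2633 gold


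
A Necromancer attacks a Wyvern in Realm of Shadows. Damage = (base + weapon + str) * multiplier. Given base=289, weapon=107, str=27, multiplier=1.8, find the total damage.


Sum base + weapon + str = 289 + 107 + 27 = 423
Multiply by 1.8:
423 * 1.8 = 761.4

761.4 damage


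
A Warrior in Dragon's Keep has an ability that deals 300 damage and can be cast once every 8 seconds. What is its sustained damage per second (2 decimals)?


DPS = damage / cooldown
= 300 / 8
= 37.50

37.50 DPS


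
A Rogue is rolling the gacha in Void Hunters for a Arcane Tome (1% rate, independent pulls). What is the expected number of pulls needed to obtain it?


Expected pulls for a geometric distribution = 1/p = 100 / rate%
= 100 / 1
= 100.0

100.0 pulls


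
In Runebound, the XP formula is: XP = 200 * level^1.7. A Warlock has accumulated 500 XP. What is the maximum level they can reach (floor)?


XP = 200 * level^1.7, so level = (XP / 200)^(1/1.7)
= (500 / 200)^(1/1.7)
= 2.5^0.5882
= 1.7143
Floor: level = 1

level 1


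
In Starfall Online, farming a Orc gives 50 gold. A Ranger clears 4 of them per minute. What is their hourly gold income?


Gold per minute = 50 * 4 = 200
Gold per hour = 200 * 60 = 12000

12000 gold/hour


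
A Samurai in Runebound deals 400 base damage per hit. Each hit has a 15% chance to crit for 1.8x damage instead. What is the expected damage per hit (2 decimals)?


E[dmg] = base * (1 + crit_chance * (crit_mult - 1))
cc as decimal = 15/100 = 0.15
cm - 1 = 1.8 - 1 = 0.8
Bonus factor = 0.15 * 0.8 = 0.12
Total multiplier = 1 + 0.12 = 1.12
Expected damage = 400 * 1.12 = 448.00

448.00 damage


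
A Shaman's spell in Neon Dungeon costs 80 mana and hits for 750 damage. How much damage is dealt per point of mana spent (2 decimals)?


Efficiency = damage / mana
= 750 / 80
= 9.38

9.38 dmg/mana


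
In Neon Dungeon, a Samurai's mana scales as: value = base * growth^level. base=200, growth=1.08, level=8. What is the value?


value = base * growth^level
= 200 * 1.08^8
= 200 * 1.85093
= 370.19

370.19 mana


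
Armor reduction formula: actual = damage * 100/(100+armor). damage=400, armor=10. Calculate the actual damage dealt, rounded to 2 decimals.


actual = 400 * 100 / (100 + 10)
= 400 * 100 / 110
= 40000 / 110
= 363.64

363.64 damage


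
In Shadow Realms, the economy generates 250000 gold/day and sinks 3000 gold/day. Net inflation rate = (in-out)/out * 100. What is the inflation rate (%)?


Net gold = 250000 - 3000 = 247000
Inflation rate = net / sunk * 100 = 247000 / 3000 * 100
= 82.333333 * 100
= 8233.33%

8233.33%


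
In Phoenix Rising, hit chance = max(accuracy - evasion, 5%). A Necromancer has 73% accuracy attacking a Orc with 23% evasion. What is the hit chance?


accuracy - evasion = 73 - 23 = 50
Apply floor: max(50, 5) = 50
Hit chance = 50%

50%


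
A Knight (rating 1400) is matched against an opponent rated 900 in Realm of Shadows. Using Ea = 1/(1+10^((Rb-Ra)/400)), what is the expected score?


Elo expected score: Ea = 1/(1 + 10^((Rb-Ra)/400))
Rb - Ra = 900 - 1400 = -500
(Rb-Ra)/400 = -500/400 = -1.25
10^-1.25 = 0.056234
Ea = 1/(1 + 0.056234) = 1/1.056234 = 0.9468

0.9468


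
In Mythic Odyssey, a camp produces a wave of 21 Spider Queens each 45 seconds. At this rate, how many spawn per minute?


Spawns per minute = count * (60 / interval)
= 21 * (60 / 45)
= 21 * 1.3333
= 28.0

28.0 per minute


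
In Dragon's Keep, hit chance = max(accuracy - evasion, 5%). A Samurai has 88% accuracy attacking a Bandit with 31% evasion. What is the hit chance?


accuracy - evasion = 88 - 31 = 57
Apply floor: max(57, 5) = 57
Hit chance = 57%

57%


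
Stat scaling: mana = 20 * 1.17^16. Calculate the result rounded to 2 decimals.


value = base * growth^level
= 20 * 1.17^16
= 20 * 12.330304
= 246.61

246.61 mana


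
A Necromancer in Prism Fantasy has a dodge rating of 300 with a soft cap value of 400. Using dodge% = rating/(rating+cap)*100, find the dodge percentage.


dodge% = 300 / (300 + 400) * 100
= 300 / 700 * 100
= 0.428571 * 100
= 42.86%

42.86%


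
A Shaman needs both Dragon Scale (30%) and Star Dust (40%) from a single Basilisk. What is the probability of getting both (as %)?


For independent events, P(both) = P(A) * P(B)
= 30% * 40%
= 1200 / 100 %
= 12.0%

12.0%


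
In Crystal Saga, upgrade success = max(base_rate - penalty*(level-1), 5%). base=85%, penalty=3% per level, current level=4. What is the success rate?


raw_rate = 85 - 3 * (4 - 1)
= 85 - 3 * 3
= 85 - 9
= 76
Apply floor: max(76, 5) = 76%

76%


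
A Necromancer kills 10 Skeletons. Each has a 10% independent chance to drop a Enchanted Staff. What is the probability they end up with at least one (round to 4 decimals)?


P(at least one) = 1 - P(none) = 1 - (1-p)^n
p = 10/100 = 0.1
1 - p = 0.9
(1 - p)^10 = 0.9^10 = 0.348678
P(at least one) = 1 - 0.348678 = 0.6513

0.6513


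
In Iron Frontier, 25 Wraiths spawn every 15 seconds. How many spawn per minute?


Spawns per minute = count * (60 / interval)
= 25 * (60 / 15)
= 25 * 4.0
= 100.0

100.0 per minute


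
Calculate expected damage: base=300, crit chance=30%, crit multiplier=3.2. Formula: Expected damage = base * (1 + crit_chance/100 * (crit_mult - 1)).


E[dmg] = base * (1 + crit_chance * (crit_mult - 1))
cc as decimal = 30/100 = 0.3
cm - 1 = 3.2 - 1 = 2.2
Bonus factor = 0.3 * 2.2 = 0.66
Total multiplier = 1 + 0.66 = 1.66
Expected damage = 300 * 1.66 = 498.00

498.00 damage


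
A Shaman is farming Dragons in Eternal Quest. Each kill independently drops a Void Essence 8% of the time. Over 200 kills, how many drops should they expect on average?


Expected drops = kills * (drop_rate / 100)
= 200 * (8 / 100)
= 200 * 0.08
= 16.0

16.0 drops


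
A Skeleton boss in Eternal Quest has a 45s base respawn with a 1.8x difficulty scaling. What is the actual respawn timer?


Respawn time = base * multiplier
= 45 * 1.8
= 81.0 seconds

81.0 seconds


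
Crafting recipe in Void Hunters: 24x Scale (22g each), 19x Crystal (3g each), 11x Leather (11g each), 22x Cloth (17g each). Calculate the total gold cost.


Cost breakdown:
  Scale: 24 * 22 = 528
  Crystal: 19 * 3 = 57
  Leather: 11 * 11 = 121
  Cloth: 22 * 17 = 374
Total = 528 + 57 + 121 + 374 = 1080

1080 gold


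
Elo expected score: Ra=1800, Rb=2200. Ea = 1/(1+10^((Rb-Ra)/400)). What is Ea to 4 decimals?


Elo expected score: Ea = 1/(1 + 10^((Rb-Ra)/400))
Rb - Ra = 2200 - 1800 = 400
(Rb-Ra)/400 = 400/400 = 1.0
10^1.0 = 10.0
Ea = 1/(1 + 10.0) = 1/11.0 = 0.0909

0.0909


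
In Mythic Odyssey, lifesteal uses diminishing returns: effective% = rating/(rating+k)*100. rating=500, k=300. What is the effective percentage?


effective% = rating / (rating + k) * 100
= 500 / (500 + 300) * 100
= 500 / 800 * 100
= 0.625 * 100
= 62.50%

62.50%


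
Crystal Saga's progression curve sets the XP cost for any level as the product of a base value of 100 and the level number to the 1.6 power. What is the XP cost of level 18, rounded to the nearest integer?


XP = 100 * level^1.6
Substitute level = 18:
XP = 100 * 18^1.6
= 100 * 101.9615
= 10196

10196 XP


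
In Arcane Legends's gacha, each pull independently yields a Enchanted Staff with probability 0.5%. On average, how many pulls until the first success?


Expected pulls for a geometric distribution = 1/p = 100 / rate%
= 100 / 0.5
= 200.0

200.0 pulls


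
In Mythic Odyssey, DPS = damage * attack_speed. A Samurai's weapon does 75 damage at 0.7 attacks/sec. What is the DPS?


DPS = damage * attack_speed
= 75 * 0.7
= 52.5

52.5 DPS


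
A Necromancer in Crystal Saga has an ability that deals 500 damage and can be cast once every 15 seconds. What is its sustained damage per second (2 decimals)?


DPS = damage / cooldown
= 500 / 15
= 33.33

33.33 DPS


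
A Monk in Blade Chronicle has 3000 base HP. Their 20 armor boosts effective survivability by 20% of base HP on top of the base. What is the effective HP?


EHP = 3000 * (1 + 20/100)
= 3000 * (1 + 0.2)
= 3000 * 1.2
= 3600.0

3600.0 EHP


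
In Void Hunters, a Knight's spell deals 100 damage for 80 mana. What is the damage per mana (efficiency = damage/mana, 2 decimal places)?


Efficiency = damage / mana
= 100 / 80
= 1.25

1.25 dmg/mana


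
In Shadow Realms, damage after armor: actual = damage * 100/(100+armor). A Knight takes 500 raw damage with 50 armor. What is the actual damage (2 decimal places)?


actual = 500 * 100 / (100 + 50)
= 500 * 100 / 150
= 50000 / 150
= 333.33

333.33 damage


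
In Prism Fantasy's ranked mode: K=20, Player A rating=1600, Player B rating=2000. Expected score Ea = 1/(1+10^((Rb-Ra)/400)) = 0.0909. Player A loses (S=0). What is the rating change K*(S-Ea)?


Elo update: delta = K * (S - Ea), where S = 0 (loses)
S - Ea = 0 - 0.0909 = -0.0909
Rating change = 20 * -0.0909
= -1.82

-1.82 rating points


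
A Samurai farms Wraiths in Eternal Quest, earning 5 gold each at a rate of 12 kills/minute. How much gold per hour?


Gold per minute = 5 * 12 = 60
Gold per hour = 60 * 60 = 3600

3600 gold/hour


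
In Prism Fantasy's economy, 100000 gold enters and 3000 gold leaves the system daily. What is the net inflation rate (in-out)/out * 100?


Net gold = 100000 - 3000 = 97000
Inflation rate = net / sunk * 100 = 97000 / 3000 * 100
= 32.333333 * 100
= 3233.33%

3233.33%


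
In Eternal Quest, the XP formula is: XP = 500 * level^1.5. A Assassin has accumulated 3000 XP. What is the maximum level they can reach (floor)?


XP = 500 * level^1.5, so level = (XP / 500)^(1/1.5)
= (3000 / 500)^(1/1.5)
= 6.0^0.6667
= 3.3019
Floor: level = 3

level 3


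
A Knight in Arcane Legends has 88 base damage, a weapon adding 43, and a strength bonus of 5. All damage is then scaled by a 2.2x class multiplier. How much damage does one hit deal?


Sum base + weapon + str = 88 + 43 + 5 = 136
Multiply by 2.2:
136 * 2.2 = 299.2

299.2 damage


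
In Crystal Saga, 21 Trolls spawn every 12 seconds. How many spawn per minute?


Spawns per minute = count * (60 / interval)
= 21 * (60 / 12)
= 21 * 5.0
= 105.0

105.0 per minute


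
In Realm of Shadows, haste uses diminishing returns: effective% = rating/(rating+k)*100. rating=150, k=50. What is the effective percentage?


effective% = rating / (rating + k) * 100
= 150 / (150 + 50) * 100
= 150 / 200 * 100
= 0.75 * 100
= 75.00%

75.00%


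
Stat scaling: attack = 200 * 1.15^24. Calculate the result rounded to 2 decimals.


value = base * growth^level
= 200 * 1.15^24
= 200 * 28.625176
= 5725.04

5725.04 attack


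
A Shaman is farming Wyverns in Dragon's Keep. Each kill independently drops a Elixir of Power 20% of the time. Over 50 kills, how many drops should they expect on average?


Expected drops = kills * (drop_rate / 100)
= 50 * (20 / 100)
= 50 * 0.2
= 10.0

10.0 drops


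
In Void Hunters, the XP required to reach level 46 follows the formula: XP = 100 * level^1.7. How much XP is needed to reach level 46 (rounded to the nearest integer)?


XP = 100 * level^1.7
Substitute level = 46:
XP = 100 * 46^1.7
= 100 * 670.9472
= 67095

67095 XP


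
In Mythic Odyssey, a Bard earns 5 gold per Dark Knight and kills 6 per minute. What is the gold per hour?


Gold per minute = 5 * 6 = 30
Gold per hour = 30 * 60 = 1800

1800 gold/hour


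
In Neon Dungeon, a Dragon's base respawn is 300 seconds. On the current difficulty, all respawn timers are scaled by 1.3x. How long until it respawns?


Respawn time = base * multiplier
= 300 * 1.3
= 390.0 seconds

390.0 seconds


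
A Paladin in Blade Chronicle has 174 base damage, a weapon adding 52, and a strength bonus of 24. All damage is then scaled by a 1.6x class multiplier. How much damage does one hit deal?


Sum base + weapon + str = 174 + 52 + 24 = 250
Multiply by 1.6:
250 * 1.6 = 400.0

400.0 damage


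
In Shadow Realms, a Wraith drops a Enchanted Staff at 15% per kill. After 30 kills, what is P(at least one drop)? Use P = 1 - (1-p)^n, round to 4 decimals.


P(at least one) = 1 - P(none) = 1 - (1-p)^n
p = 15/100 = 0.15
1 - p = 0.85
(1 - p)^30 = 0.85^30 = 0.007631
P(at least one) = 1 - 0.007631 = 0.9924

0.9924


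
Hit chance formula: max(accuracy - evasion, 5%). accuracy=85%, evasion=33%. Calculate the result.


accuracy - evasion = 85 - 33 = 52
Apply floor: max(52, 5) = 52
Hit chance = 52%

52%


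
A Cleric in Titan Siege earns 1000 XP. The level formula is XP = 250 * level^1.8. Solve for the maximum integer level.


XP = 250 * level^1.8, so level = (XP / 250)^(1/1.8)
= (1000 / 250)^(1/1.8)
= 4.0^0.5556
= 2.1601
Floor: level = 2

level 2


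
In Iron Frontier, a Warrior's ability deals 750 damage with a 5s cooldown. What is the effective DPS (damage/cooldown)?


DPS = damage / cooldown
= 750 / 5
= 150.00

150.00 DPS


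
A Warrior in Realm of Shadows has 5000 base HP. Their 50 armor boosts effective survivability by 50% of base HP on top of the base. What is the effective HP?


EHP = 5000 * (1 + 50/100)
= 5000 * (1 + 0.5)
= 5000 * 1.5
= 7500.0

7500.0 EHP


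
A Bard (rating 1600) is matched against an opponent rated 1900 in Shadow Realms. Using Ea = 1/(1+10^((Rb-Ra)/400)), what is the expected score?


Elo expected score: Ea = 1/(1 + 10^((Rb-Ra)/400))
Rb - Ra = 1900 - 1600 = 300
(Rb-Ra)/400 = 300/400 = 0.75
10^0.75 = 5.623413
Ea = 1/(1 + 5.623413) = 1/6.623413 = 0.1510

0.1510


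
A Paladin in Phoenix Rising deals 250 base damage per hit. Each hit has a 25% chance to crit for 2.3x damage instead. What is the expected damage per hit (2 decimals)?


E[dmg] = base * (1 + crit_chance * (crit_mult - 1))
cc as decimal = 25/100 = 0.25
cm - 1 = 2.3 - 1 = 1.3
Bonus factor = 0.25 * 1.3 = 0.325
Total multiplier = 1 + 0.325 = 1.325
Expected damage = 250 * 1.325 = 331.25

331.25 damage


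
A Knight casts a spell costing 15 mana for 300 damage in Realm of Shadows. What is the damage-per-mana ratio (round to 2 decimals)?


Efficiency = damage / mana
= 300 / 15
= 20.00

20.00 dmg/mana


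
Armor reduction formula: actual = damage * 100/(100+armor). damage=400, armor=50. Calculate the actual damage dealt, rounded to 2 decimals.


actual = 400 * 100 / (100 + 50)
= 400 * 100 / 150
= 40000 / 150
= 266.67

266.67 damage


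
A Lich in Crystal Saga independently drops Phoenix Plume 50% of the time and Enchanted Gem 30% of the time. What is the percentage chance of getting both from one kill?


For independent events, P(both) = P(A) * P(B)
= 50% * 30%
= 1500 / 100 %
= 15.0%

15.0%


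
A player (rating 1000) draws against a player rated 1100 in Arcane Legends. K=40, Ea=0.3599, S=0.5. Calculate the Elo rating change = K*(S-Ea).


Elo update: delta = K * (S - Ea), where S = 0.5 (draws)
S - Ea = 0.5 - 0.3599 = 0.1401
Rating change = 40 * 0.1401
= 5.60

5.60 rating points


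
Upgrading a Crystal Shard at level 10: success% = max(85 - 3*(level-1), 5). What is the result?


raw_rate = 85 - 3 * (10 - 1)
= 85 - 3 * 9
= 85 - 27
= 58
Apply floor: max(58, 5) = 58%

58%


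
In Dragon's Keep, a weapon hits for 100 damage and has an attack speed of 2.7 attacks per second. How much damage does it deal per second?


DPS = damage * attack_speed
= 100 * 2.7
= 270.0

270.0 DPS


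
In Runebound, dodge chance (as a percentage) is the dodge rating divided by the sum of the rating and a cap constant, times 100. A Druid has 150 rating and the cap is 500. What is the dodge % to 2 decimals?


dodge% = 150 / (150 + 500) * 100
= 150 / 650 * 100
= 0.230769 * 100
= 23.08%

23.08%


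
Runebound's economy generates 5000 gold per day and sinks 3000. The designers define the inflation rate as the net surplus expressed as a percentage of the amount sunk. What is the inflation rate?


Net gold = 5000 - 3000 = 2000
Inflation rate = net / sunk * 100 = 2000 / 3000 * 100
= 0.666667 * 100
= 66.67%

66.67%


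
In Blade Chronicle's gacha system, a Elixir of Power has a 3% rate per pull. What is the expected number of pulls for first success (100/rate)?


Expected pulls for a geometric distribution = 1/p = 100 / rate%
= 100 / 3
= 33.33

33.33 pulls


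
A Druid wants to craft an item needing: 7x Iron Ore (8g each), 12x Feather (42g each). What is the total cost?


Cost breakdown:
  Iron Ore: 7 * 8 = 56
  Feather: 12 * 42 = 504
Total = 56 + 504 = 560

560 gold


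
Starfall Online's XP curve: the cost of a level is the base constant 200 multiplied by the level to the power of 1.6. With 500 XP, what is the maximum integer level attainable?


XP = 200 * level^1.6, so level = (XP / 200)^(1/1.6)
= (500 / 200)^(1/1.6)
= 2.5^0.625
= 1.773
Floor: level = 1

level 1


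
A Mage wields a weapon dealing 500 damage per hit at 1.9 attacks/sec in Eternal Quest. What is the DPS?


DPS = damage * attack_speed
= 500 * 1.9
= 950.0

950.0 DPS


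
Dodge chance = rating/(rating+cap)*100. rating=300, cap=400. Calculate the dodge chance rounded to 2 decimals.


dodge% = 300 / (300 + 400) * 100
= 300 / 700 * 100
= 0.428571 * 100
= 42.86%

42.86%
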